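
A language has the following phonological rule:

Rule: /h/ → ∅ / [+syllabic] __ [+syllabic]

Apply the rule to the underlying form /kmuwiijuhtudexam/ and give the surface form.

kmuwiijuhtudexam

No segment of /kmuwiijuhtudexam/ meets the structural description of the rule, so the form surfaces unchanged.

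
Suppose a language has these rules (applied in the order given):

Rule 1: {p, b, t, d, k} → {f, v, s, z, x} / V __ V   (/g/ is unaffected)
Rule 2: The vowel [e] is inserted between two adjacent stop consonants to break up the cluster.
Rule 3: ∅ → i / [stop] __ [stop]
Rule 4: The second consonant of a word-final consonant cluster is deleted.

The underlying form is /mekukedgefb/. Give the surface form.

mexuxedegef

Rule 1 (intervocalic spirantization): /k/ is a stop between vowels /e/ and /u/, so it spirantizes to the fricative [x]. /k/ is a stop between vowels /u/ and /e/, so it spirantizes to the fricative [x]. /mekukedgefb/ → mexuxedgefb.
Rule 2 (stop-cluster e-epenthesis): /d/ and /g/ form a stop–stop cluster, so [e] is inserted between them. /mexuxedgefb/ → mexuxedegefb.
Rule 3 (stop-cluster i-epenthesis): no segment meets the environment; /mexuxedegefb/ is unchanged.
Rule 4 (final cluster simplification): /b/ is the second consonant of a word-final cluster /fb/, so it deletes. /mexuxedegefb/ → mexuxedegef.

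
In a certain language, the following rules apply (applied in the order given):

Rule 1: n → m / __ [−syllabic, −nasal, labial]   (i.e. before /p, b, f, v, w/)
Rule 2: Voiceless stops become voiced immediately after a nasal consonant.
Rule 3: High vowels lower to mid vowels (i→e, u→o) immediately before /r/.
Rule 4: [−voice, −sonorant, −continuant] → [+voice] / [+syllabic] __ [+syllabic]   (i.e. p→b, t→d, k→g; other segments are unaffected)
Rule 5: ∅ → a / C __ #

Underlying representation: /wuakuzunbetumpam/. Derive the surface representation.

Rule 1 (nasal place assimilation): /n/ precedes the labial consonant /b/, so it assimilates in place to [m]. /wuakuzunbetumpam/ → wuakuzumbetumpam.
Rule 2 (post-nasal voicing): /p/ is a voiceless stop immediately after the nasal /m/, so it voices to [b]. /wuakuzumbetumpam/ → wuakuzumbetumbam.
Rule 3 (pre-rhotic lowering): no segment meets the environment; /wuakuzumbetumbam/ is unchanged.
Rule 4 (intervocalic voicing): /k/ is a voiceless stop between vowels /a/ and /u/, so it voices to [g]. /t/ is a voiceless stop between vowels /e/ and /u/, so it voices to [d]. /wuakuzumbetumbam/ → wuaguzumbedumbam.
Rule 5 (final a-epenthesis): the form ends in the consonant /m/, so [a] is inserted word-finally. /wuaguzumbedumbam/ → wuaguzumbedumbama.

wuaguzumbedumbama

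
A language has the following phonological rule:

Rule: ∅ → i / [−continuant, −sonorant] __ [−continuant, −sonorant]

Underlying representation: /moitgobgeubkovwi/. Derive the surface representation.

moitigobigeubikovwi

/t/ and /g/ form a stop–stop cluster, so [i] is inserted between them.
/b/ and /g/ form a stop–stop cluster, so [i] is inserted between them.
/b/ and /k/ form a stop–stop cluster, so [i] is inserted between them.
Surface form: [moitigobigeubikovwi].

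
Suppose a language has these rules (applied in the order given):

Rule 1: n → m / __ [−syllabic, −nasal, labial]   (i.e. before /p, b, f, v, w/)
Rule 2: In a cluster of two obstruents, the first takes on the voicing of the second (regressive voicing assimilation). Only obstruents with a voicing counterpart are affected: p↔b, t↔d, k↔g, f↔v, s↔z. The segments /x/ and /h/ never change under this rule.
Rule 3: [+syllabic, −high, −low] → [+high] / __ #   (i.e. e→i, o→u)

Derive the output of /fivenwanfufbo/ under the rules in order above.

fivemwamfuvbu

Rule 1 (nasal place assimilation): /n/ precedes the labial consonant /w/, so it assimilates in place to [m]. /n/ precedes the labial consonant /f/, so it assimilates in place to [m]. /fivenwanfufbo/ → fivemwamfufbo.
Rule 2 (regressive voicing assimilation): /f/ precedes the voiced obstruent /b/, so it voices to [v] by assimilation. /fivemwamfufbo/ → fivemwamfuvbo.
Rule 3 (final vowel raising): /o/ is a mid vowel in word-final position, so it raises to [u]. /fivemwamfuvbo/ → fivemwamfuvbu.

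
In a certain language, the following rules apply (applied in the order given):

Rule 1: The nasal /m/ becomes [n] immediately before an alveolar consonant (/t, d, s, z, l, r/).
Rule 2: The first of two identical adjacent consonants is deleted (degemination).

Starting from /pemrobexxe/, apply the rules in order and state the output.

Rule 1 (nasal place assimilation): /m/ precedes the alveolar consonant /r/, so it assimilates in place to [n]. /pemrobexxe/ → penrobexxe.
Rule 2 (degemination): /xx/ is a geminate; the first /x/ deletes. /penrobexxe/ → penrobexe.

penrobexe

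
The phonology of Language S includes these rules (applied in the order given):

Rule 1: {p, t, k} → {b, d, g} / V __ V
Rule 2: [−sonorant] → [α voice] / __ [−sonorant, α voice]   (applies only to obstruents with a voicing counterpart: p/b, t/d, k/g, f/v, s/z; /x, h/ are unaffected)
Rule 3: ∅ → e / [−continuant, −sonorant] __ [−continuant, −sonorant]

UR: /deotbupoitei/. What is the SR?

deodebuboidei

Rule 1 (intervocalic voicing): /p/ is a voiceless stop between vowels /u/ and /o/, so it voices to [b]. /t/ is a voiceless stop between vowels /i/ and /e/, so it voices to [d]. /deotbupoitei/ → deotbuboidei.
Rule 2 (regressive voicing assimilation): /t/ precedes the voiced obstruent /b/, so it voices to [d] by assimilation. /deotbuboidei/ → deodbuboidei.
Rule 3 (stop-cluster e-epenthesis): /d/ and /b/ form a stop–stop cluster, so [e] is inserted between them. /deodbuboidei/ → deodebuboidei.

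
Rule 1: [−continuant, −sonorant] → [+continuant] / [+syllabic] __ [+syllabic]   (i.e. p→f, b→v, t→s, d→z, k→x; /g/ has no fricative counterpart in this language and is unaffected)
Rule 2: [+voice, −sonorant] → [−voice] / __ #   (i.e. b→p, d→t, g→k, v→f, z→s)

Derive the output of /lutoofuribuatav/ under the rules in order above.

Rule 1 (intervocalic spirantization): /t/ is a stop between vowels /u/ and /o/, so it spirantizes to the fricative [s]. /b/ is a stop between vowels /i/ and /u/, so it spirantizes to the fricative [v]. /t/ is a stop between vowels /a/ and /a/, so it spirantizes to the fricative [s]. /lutoofuribuatav/ → lusoofurivuasav.
Rule 2 (final devoicing): /v/ is a voiced obstruent in word-final position, so it devoices to [f]. /lusoofurivuasav/ → lusoofurivuasaf.

lusoofurivuasaf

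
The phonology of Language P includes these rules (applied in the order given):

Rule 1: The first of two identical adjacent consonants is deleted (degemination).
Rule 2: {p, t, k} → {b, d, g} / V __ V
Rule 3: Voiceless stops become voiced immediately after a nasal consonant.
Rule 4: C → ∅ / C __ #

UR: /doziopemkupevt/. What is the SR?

Rule 1 (degemination): no segment meets the environment; /doziopemkupevt/ is unchanged.
Rule 2 (intervocalic voicing): /p/ is a voiceless stop between vowels /o/ and /e/, so it voices to [b]. /p/ is a voiceless stop between vowels /u/ and /e/, so it voices to [b]. /doziopemkupevt/ → doziobemkubevt.
Rule 3 (post-nasal voicing): /k/ is a voiceless stop immediately after the nasal /m/, so it voices to [g]. /doziobemkubevt/ → doziobemgubevt.
Rule 4 (final cluster simplification): /t/ is the second consonant of a word-final cluster /vt/, so it deletes. /doziobemgubevt/ → doziobemgubev.

doziobemgubev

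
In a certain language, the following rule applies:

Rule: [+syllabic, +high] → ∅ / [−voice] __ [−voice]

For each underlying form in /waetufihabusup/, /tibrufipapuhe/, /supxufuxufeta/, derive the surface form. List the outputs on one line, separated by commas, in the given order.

waetfhabusp, tibrufpaphe, spxfxfeta

/waetufihabusup/: /u/ is a high vowel flanked by voiceless consonants /t/ and /f/, so it deletes. /i/ is a high vowel flanked by voiceless consonants /f/ and /h/, so it deletes. /u/ is a high vowel flanked by voiceless consonants /s/ and /p/, so it deletes. → [waetfhabusp].
/tibrufipapuhe/: /i/ is a high vowel flanked by voiceless consonants /f/ and /p/, so it deletes. /u/ is a high vowel flanked by voiceless consonants /p/ and /h/, so it deletes. → [tibrufpaphe].
/supxufuxufeta/: /u/ is a high vowel flanked by voiceless consonants /s/ and /p/, so it deletes. /u/ is a high vowel flanked by voiceless consonants /x/ and /f/, so it deletes. /u/ is a high vowel flanked by voiceless consonants /f/ and /x/, so it deletes. /u/ is a high vowel flanked by voiceless consonants /x/ and /f/, so it deletes. → [spxfxfeta].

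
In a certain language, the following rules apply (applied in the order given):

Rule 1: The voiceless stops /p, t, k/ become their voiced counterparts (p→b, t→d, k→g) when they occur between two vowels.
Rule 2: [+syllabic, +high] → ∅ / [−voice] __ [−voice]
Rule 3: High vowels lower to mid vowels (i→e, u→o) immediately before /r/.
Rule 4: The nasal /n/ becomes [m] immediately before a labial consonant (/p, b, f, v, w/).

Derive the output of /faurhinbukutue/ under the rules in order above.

faorhimbugudue

Rule 1 (intervocalic voicing): /k/ is a voiceless stop between vowels /u/ and /u/, so it voices to [g]. /t/ is a voiceless stop between vowels /u/ and /u/, so it voices to [d]. /faurhinbukutue/ → faurhinbugudue.
Rule 2 (high vowel syncope): no segment meets the environment; /faurhinbugudue/ is unchanged.
Rule 3 (pre-rhotic lowering): /u/ is a high vowel immediately before /r/, so it lowers to [o]. /faurhinbugudue/ → faorhinbugudue.
Rule 4 (nasal place assimilation): /n/ precedes the labial consonant /b/, so it assimilates in place to [m]. /faorhinbugudue/ → faorhimbugudue.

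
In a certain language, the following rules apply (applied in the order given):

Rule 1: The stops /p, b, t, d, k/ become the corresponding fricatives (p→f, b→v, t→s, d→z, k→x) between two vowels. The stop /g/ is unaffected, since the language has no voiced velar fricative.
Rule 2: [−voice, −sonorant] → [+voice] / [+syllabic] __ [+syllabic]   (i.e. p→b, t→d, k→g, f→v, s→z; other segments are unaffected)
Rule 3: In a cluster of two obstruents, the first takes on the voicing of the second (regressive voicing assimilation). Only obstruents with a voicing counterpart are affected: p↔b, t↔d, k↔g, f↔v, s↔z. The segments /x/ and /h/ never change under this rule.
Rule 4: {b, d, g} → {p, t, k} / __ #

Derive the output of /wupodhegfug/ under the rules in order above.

wuvothekfuk

Rule 1 (intervocalic spirantization): /p/ is a stop between vowels /u/ and /o/, so it spirantizes to the fricative [f]. /wupodhegfug/ → wufodhegfug.
Rule 2 (intervocalic voicing): /f/ is a voiceless obstruent between vowels /u/ and /o/, so it voices to [v]. /wufodhegfug/ → wuvodhegfug.
Rule 3 (regressive voicing assimilation): /d/ precedes the voiceless obstruent /h/, so it devoices to [t] by assimilation. /g/ precedes the voiceless obstruent /f/, so it devoices to [k] by assimilation. /wuvodhegfug/ → wuvothekfug.
Rule 4 (final devoicing): /g/ is a voiced stop in word-final position, so it devoices to [k]. /wuvothekfug/ → wuvothekfuk.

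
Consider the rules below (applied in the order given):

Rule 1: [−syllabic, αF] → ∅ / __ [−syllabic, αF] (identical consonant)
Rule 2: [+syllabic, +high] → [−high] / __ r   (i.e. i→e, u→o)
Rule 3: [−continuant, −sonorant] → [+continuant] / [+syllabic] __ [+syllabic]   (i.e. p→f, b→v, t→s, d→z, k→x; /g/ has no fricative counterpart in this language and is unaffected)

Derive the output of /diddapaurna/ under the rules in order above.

dizafaorna

Rule 1 (degemination): /dd/ is a geminate; the first /d/ deletes. /diddapaurna/ → didapaurna.
Rule 2 (pre-rhotic lowering): /u/ is a high vowel immediately before /r/, so it lowers to [o]. /didapaurna/ → didapaorna.
Rule 3 (intervocalic spirantization): /d/ is a stop between vowels /i/ and /a/, so it spirantizes to the fricative [z]. /p/ is a stop between vowels /a/ and /a/, so it spirantizes to the fricative [f]. /didapaorna/ → dizafaorna.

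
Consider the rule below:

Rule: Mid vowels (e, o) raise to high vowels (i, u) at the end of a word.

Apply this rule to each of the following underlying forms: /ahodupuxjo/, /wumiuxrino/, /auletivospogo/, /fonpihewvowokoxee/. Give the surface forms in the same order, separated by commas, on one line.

ahodupuxju, wumiuxrinu, auletivospogu, fonpihewvowokoxei

/ahodupuxjo/: /o/ is a mid vowel in word-final position, so it raises to [u]. → [ahodupuxju].
/wumiuxrino/: /o/ is a mid vowel in word-final position, so it raises to [u]. → [wumiuxrinu].
/auletivospogo/: /o/ is a mid vowel in word-final position, so it raises to [u]. → [auletivospogu].
/fonpihewvowokoxee/: /e/ is a mid vowel in word-final position, so it raises to [i]. → [fonpihewvowokoxei].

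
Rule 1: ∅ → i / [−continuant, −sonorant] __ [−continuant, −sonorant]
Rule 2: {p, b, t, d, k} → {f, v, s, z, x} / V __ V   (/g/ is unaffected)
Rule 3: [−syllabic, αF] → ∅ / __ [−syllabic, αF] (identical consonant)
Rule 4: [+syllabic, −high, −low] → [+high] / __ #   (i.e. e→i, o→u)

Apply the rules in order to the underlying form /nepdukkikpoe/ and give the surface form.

Rule 1 (stop-cluster i-epenthesis): /p/ and /d/ form a stop–stop cluster, so [i] is inserted between them. /k/ and /k/ form a stop–stop cluster, so [i] is inserted between them. /k/ and /p/ form a stop–stop cluster, so [i] is inserted between them. /nepdukkikpoe/ → nepidukikikipoe.
Rule 2 (intervocalic spirantization): /p/ is a stop between vowels /e/ and /i/, so it spirantizes to the fricative [f]. /d/ is a stop between vowels /i/ and /u/, so it spirantizes to the fricative [z]. /k/ is a stop between vowels /u/ and /i/, so it spirantizes to the fricative [x]. /k/ is a stop between vowels /i/ and /i/, so it spirantizes to the fricative [x]. /k/ is a stop between vowels /i/ and /i/, so it spirantizes to the fricative [x]. /p/ is a stop between vowels /i/ and /o/, so it spirantizes to the fricative [f]. /nepidukikikipoe/ → nefizuxixixifoe.
Rule 3 (degemination): no segment meets the environment; /nefizuxixixifoe/ is unchanged.
Rule 4 (final vowel raising): /e/ is a mid vowel in word-final position, so it raises to [i]. /nefizuxixixifoe/ → nefizuxixixifoi.

nefizuxixixifoi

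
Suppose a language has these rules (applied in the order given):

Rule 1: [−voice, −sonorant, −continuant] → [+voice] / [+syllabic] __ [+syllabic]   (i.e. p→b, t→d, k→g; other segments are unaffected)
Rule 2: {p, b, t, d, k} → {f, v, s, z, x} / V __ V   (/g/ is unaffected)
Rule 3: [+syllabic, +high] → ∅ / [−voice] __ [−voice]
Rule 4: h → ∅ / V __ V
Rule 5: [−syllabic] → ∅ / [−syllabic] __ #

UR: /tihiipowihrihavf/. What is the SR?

Rule 1 (intervocalic voicing): /p/ is a voiceless stop between vowels /i/ and /o/, so it voices to [b]. /tihiipowihrihavf/ → tihiibowihrihavf.
Rule 2 (intervocalic spirantization): /b/ is a stop between vowels /i/ and /o/, so it spirantizes to the fricative [v]. /tihiibowihrihavf/ → tihiivowihrihavf.
Rule 3 (high vowel syncope): /i/ is a high vowel flanked by voiceless consonants /t/ and /h/, so it deletes. /tihiivowihrihavf/ → thiivowihrihavf.
Rule 4 (intervocalic h-deletion): /h/ occurs between vowels /i/ and /a/, so it deletes. /thiivowihrihavf/ → thiivowihriavf.
Rule 5 (final cluster simplification): /f/ is the second consonant of a word-final cluster /vf/, so it deletes. /thiivowihriavf/ → thiivowihriav.

thiivowihriav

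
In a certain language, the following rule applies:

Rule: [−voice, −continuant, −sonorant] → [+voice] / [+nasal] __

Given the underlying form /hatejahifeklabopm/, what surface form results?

hatejahifeklabopm

No segment of /hatejahifeklabopm/ meets the structural description of the rule, so the form surfaces unchanged.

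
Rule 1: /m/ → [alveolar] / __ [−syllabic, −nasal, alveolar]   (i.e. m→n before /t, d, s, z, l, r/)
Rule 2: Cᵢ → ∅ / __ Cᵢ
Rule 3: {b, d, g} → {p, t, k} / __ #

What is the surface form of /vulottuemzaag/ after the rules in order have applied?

Rule 1 (nasal place assimilation): /m/ precedes the alveolar consonant /z/, so it assimilates in place to [n]. /vulottuemzaag/ → vulottuenzaag.
Rule 2 (degemination): /tt/ is a geminate; the first /t/ deletes. /vulottuenzaag/ → vulotuenzaag.
Rule 3 (final devoicing): /g/ is a voiced stop in word-final position, so it devoices to [k]. /vulotuenzaag/ → vulotuenzaak.

vulotuenzaak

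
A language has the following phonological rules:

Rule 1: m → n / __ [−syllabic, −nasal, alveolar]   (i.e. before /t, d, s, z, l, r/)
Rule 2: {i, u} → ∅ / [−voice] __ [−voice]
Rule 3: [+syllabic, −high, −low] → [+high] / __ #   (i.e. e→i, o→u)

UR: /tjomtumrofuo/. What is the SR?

tjontunrofuu

Rule 1 (nasal place assimilation): /m/ precedes the alveolar consonant /t/, so it assimilates in place to [n]. /m/ precedes the alveolar consonant /r/, so it assimilates in place to [n]. /tjomtumrofuo/ → tjontunrofuo.
Rule 2 (high vowel syncope): no segment meets the environment; /tjontunrofuo/ is unchanged.
Rule 3 (final vowel raising): /o/ is a mid vowel in word-final position, so it raises to [u]. /tjontunrofuo/ → tjontunrofuu.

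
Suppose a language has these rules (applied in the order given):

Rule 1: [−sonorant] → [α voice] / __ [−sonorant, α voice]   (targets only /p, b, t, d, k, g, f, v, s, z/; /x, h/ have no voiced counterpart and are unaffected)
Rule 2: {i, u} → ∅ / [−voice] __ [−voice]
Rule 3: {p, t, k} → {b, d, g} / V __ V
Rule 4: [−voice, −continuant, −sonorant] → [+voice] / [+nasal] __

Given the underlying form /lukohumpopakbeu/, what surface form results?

Rule 1 (regressive voicing assimilation): /k/ precedes the voiced obstruent /b/, so it voices to [g] by assimilation. /lukohumpopakbeu/ → lukohumpopagbeu.
Rule 2 (high vowel syncope): no segment meets the environment; /lukohumpopagbeu/ is unchanged.
Rule 3 (intervocalic voicing): /k/ is a voiceless stop between vowels /u/ and /o/, so it voices to [g]. /p/ is a voiceless stop between vowels /o/ and /a/, so it voices to [b]. /lukohumpopagbeu/ → lugohumpobagbeu.
Rule 4 (post-nasal voicing): /p/ is a voiceless stop immediately after the nasal /m/, so it voices to [b]. /lugohumpobagbeu/ → lugohumbobagbeu.

lugohumbobagbeu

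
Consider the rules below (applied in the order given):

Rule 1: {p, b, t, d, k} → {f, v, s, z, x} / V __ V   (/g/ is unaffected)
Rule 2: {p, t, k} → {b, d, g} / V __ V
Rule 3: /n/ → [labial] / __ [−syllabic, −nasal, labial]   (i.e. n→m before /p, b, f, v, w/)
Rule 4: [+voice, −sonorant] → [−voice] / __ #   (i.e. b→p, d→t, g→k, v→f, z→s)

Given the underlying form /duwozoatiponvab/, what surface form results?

Rule 1 (intervocalic spirantization): /t/ is a stop between vowels /a/ and /i/, so it spirantizes to the fricative [s]. /p/ is a stop between vowels /i/ and /o/, so it spirantizes to the fricative [f]. /duwozoatiponvab/ → duwozoasifonvab.
Rule 2 (intervocalic voicing): no segment meets the environment; /duwozoasifonvab/ is unchanged.
Rule 3 (nasal place assimilation): /n/ precedes the labial consonant /v/, so it assimilates in place to [m]. /duwozoasifonvab/ → duwozoasifomvab.
Rule 4 (final devoicing): /b/ is a voiced obstruent in word-final position, so it devoices to [p]. /duwozoasifomvab/ → duwozoasifomvap.

duwozoasifomvap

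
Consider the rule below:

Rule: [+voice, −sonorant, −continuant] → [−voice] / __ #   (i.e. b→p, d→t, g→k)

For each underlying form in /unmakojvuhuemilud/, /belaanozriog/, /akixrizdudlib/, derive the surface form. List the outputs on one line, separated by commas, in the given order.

unmakojvuhuemilut, belaanozriok, akixrizdudlip

/unmakojvuhuemilud/: /d/ is a voiced stop in word-final position, so it devoices to [t]. → [unmakojvuhuemilut].
/belaanozriog/: /g/ is a voiced stop in word-final position, so it devoices to [k]. → [belaanozriok].
/akixrizdudlib/: /b/ is a voiced stop in word-final position, so it devoices to [p]. → [akixrizdudlip].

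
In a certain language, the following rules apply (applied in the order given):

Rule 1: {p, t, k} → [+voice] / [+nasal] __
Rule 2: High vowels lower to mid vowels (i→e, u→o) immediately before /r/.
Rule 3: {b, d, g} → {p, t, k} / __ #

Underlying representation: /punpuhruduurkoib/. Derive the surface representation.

Rule 1 (post-nasal voicing): /p/ is a voiceless stop immediately after the nasal /n/, so it voices to [b]. /punpuhruduurkoib/ → punbuhruduurkoib.
Rule 2 (pre-rhotic lowering): /u/ is a high vowel immediately before /r/, so it lowers to [o]. /punbuhruduurkoib/ → punbuhruduorkoib.
Rule 3 (final devoicing): /b/ is a voiced stop in word-final position, so it devoices to [p]. /punbuhruduorkoib/ → punbuhruduorkoip.

punbuhruduorkoip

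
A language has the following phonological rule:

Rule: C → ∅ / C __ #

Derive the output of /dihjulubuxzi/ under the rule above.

No segment of /dihjulubuxzi/ meets the structural description of the rule, so the form surfaces unchanged.

dihjulubuxzi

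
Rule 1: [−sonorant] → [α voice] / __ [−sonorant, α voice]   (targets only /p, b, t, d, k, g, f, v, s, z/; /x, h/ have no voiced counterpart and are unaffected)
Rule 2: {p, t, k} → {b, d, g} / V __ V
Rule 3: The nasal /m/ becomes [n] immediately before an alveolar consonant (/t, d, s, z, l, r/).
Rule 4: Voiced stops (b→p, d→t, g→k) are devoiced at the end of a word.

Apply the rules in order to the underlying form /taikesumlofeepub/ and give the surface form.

taigesunlofeebup

Rule 1 (regressive voicing assimilation): no segment meets the environment; /taikesumlofeepub/ is unchanged.
Rule 2 (intervocalic voicing): /k/ is a voiceless stop between vowels /i/ and /e/, so it voices to [g]. /p/ is a voiceless stop between vowels /e/ and /u/, so it voices to [b]. /taikesumlofeepub/ → taigesumlofeebub.
Rule 3 (nasal place assimilation): /m/ precedes the alveolar consonant /l/, so it assimilates in place to [n]. /taigesumlofeebub/ → taigesunlofeebub.
Rule 4 (final devoicing): /b/ is a voiced stop in word-final position, so it devoices to [p]. /taigesunlofeebub/ → taigesunlofeebup.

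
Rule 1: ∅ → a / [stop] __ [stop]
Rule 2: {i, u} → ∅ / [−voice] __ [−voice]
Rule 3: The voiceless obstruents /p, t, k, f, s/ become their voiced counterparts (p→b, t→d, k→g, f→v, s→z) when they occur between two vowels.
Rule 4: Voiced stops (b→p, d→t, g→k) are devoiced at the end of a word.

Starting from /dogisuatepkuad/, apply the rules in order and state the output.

Rule 1 (stop-cluster a-epenthesis): /p/ and /k/ form a stop–stop cluster, so [a] is inserted between them. /dogisuatepkuad/ → dogisuatepakuad.
Rule 2 (high vowel syncope): no segment meets the environment; /dogisuatepakuad/ is unchanged.
Rule 3 (intervocalic voicing): /s/ is a voiceless obstruent between vowels /i/ and /u/, so it voices to [z]. /t/ is a voiceless obstruent between vowels /a/ and /e/, so it voices to [d]. /p/ is a voiceless obstruent between vowels /e/ and /a/, so it voices to [b]. /k/ is a voiceless obstruent between vowels /a/ and /u/, so it voices to [g]. /dogisuatepakuad/ → dogizuadebaguad.
Rule 4 (final devoicing): /d/ is a voiced stop in word-final position, so it devoices to [t]. /dogizuadebaguad/ → dogizuadebaguat.

dogizuadebaguat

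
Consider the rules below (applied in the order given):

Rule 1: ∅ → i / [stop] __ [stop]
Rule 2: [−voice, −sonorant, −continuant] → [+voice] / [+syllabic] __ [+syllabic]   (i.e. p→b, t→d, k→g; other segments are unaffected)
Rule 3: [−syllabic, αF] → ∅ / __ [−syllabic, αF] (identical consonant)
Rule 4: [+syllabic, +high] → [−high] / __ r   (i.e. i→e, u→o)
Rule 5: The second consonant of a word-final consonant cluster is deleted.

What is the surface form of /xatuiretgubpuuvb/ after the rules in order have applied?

Rule 1 (stop-cluster i-epenthesis): /t/ and /g/ form a stop–stop cluster, so [i] is inserted between them. /b/ and /p/ form a stop–stop cluster, so [i] is inserted between them. /xatuiretgubpuuvb/ → xatuiretigubipuuvb.
Rule 2 (intervocalic voicing): /t/ is a voiceless stop between vowels /a/ and /u/, so it voices to [d]. /t/ is a voiceless stop between vowels /e/ and /i/, so it voices to [d]. /p/ is a voiceless stop between vowels /i/ and /u/, so it voices to [b]. /xatuiretigubipuuvb/ → xaduiredigubibuuvb.
Rule 3 (degemination): no segment meets the environment; /xaduiredigubibuuvb/ is unchanged.
Rule 4 (pre-rhotic lowering): /i/ is a high vowel immediately before /r/, so it lowers to [e]. /xaduiredigubibuuvb/ → xadueredigubibuuvb.
Rule 5 (final cluster simplification): /b/ is the second consonant of a word-final cluster /vb/, so it deletes. /xadueredigubibuuvb/ → xadueredigubibuuv.

xadueredigubibuuv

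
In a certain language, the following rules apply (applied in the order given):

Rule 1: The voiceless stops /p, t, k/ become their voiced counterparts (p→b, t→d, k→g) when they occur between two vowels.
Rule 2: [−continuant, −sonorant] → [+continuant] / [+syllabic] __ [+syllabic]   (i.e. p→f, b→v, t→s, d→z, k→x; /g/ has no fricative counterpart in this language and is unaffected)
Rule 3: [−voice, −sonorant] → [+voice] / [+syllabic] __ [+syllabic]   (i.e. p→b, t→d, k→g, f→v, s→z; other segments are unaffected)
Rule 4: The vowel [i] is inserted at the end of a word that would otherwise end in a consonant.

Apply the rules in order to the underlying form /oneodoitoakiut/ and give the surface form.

oneozoizoagiuti

Rule 1 (intervocalic voicing): /t/ is a voiceless stop between vowels /i/ and /o/, so it voices to [d]. /k/ is a voiceless stop between vowels /a/ and /i/, so it voices to [g]. /oneodoitoakiut/ → oneodoidoagiut.
Rule 2 (intervocalic spirantization): /d/ is a stop between vowels /o/ and /o/, so it spirantizes to the fricative [z]. /d/ is a stop between vowels /i/ and /o/, so it spirantizes to the fricative [z]. /oneodoidoagiut/ → oneozoizoagiut.
Rule 3 (intervocalic voicing): no segment meets the environment; /oneozoizoagiut/ is unchanged.
Rule 4 (final i-epenthesis): the form ends in the consonant /t/, so [i] is inserted word-finally. /oneozoizoagiut/ → oneozoizoagiuti.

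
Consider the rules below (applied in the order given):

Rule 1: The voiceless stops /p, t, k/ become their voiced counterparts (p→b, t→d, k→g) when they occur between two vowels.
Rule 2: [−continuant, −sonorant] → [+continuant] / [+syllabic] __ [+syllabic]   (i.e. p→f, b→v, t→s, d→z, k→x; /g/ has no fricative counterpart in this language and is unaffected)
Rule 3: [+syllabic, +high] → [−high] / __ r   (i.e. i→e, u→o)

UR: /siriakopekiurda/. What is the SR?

Rule 1 (intervocalic voicing): /k/ is a voiceless stop between vowels /a/ and /o/, so it voices to [g]. /p/ is a voiceless stop between vowels /o/ and /e/, so it voices to [b]. /k/ is a voiceless stop between vowels /e/ and /i/, so it voices to [g]. /siriakopekiurda/ → siriagobegiurda.
Rule 2 (intervocalic spirantization): /b/ is a stop between vowels /o/ and /e/, so it spirantizes to the fricative [v]. /siriagobegiurda/ → siriagovegiurda.
Rule 3 (pre-rhotic lowering): /i/ is a high vowel immediately before /r/, so it lowers to [e]. /u/ is a high vowel immediately before /r/, so it lowers to [o]. /siriagovegiurda/ → seriagovegiorda.

seriagovegiorda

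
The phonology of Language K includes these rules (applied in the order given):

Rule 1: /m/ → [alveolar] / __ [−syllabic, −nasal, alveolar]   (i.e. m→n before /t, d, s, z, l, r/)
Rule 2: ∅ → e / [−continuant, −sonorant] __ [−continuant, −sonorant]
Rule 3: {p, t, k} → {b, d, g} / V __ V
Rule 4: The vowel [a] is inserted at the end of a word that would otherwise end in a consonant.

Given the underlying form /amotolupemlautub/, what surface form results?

amodolubenlauduba

Rule 1 (nasal place assimilation): /m/ precedes the alveolar consonant /l/, so it assimilates in place to [n]. /amotolupemlautub/ → amotolupenlautub.
Rule 2 (stop-cluster e-epenthesis): no segment meets the environment; /amotolupenlautub/ is unchanged.
Rule 3 (intervocalic voicing): /t/ is a voiceless stop between vowels /o/ and /o/, so it voices to [d]. /p/ is a voiceless stop between vowels /u/ and /e/, so it voices to [b]. /t/ is a voiceless stop between vowels /u/ and /u/, so it voices to [d]. /amotolupenlautub/ → amodolubenlaudub.
Rule 4 (final a-epenthesis): the form ends in the consonant /b/, so [a] is inserted word-finally. /amodolubenlaudub/ → amodolubenlauduba.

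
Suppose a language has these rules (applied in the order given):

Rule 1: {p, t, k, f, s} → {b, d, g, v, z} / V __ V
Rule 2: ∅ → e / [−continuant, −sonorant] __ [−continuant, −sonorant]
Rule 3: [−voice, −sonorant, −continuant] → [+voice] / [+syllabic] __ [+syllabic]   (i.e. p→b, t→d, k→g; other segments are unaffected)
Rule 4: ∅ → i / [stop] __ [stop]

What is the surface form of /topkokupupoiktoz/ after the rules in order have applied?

Rule 1 (intervocalic voicing): /k/ is a voiceless obstruent between vowels /o/ and /u/, so it voices to [g]. /p/ is a voiceless obstruent between vowels /u/ and /u/, so it voices to [b]. /p/ is a voiceless obstruent between vowels /u/ and /o/, so it voices to [b]. /topkokupupoiktoz/ → topkogububoiktoz.
Rule 2 (stop-cluster e-epenthesis): /p/ and /k/ form a stop–stop cluster, so [e] is inserted between them. /k/ and /t/ form a stop–stop cluster, so [e] is inserted between them. /topkogububoiktoz/ → topekogububoiketoz.
Rule 3 (intervocalic voicing): /p/ is a voiceless stop between vowels /o/ and /e/, so it voices to [b]. /k/ is a voiceless stop between vowels /e/ and /o/, so it voices to [g]. /k/ is a voiceless stop between vowels /i/ and /e/, so it voices to [g]. /t/ is a voiceless stop between vowels /e/ and /o/, so it voices to [d]. /topekogububoiketoz/ → tobegogububoigedoz.
Rule 4 (stop-cluster i-epenthesis): no segment meets the environment; /tobegogububoigedoz/ is unchanged.

tobegogububoigedoz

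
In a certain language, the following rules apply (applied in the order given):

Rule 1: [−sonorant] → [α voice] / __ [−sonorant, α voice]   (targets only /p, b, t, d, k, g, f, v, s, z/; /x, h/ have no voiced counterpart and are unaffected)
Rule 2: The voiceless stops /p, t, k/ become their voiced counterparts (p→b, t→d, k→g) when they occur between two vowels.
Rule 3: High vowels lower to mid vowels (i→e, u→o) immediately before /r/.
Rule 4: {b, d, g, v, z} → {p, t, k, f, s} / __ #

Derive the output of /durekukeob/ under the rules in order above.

doregugeop

Rule 1 (regressive voicing assimilation): no segment meets the environment; /durekukeob/ is unchanged.
Rule 2 (intervocalic voicing): /k/ is a voiceless stop between vowels /e/ and /u/, so it voices to [g]. /k/ is a voiceless stop between vowels /u/ and /e/, so it voices to [g]. /durekukeob/ → duregugeob.
Rule 3 (pre-rhotic lowering): /u/ is a high vowel immediately before /r/, so it lowers to [o]. /duregugeob/ → doregugeob.
Rule 4 (final devoicing): /b/ is a voiced obstruent in word-final position, so it devoices to [p]. /doregugeob/ → doregugeop.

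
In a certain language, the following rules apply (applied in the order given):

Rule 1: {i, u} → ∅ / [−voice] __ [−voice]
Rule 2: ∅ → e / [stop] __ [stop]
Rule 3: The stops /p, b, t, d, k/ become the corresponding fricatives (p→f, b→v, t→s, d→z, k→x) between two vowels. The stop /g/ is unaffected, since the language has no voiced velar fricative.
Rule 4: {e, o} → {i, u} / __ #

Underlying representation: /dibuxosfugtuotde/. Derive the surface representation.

Rule 1 (high vowel syncope): no segment meets the environment; /dibuxosfugtuotde/ is unchanged.
Rule 2 (stop-cluster e-epenthesis): /g/ and /t/ form a stop–stop cluster, so [e] is inserted between them. /t/ and /d/ form a stop–stop cluster, so [e] is inserted between them. /dibuxosfugtuotde/ → dibuxosfugetuotede.
Rule 3 (intervocalic spirantization): /b/ is a stop between vowels /i/ and /u/, so it spirantizes to the fricative [v]. /t/ is a stop between vowels /e/ and /u/, so it spirantizes to the fricative [s]. /t/ is a stop between vowels /o/ and /e/, so it spirantizes to the fricative [s]. /d/ is a stop between vowels /e/ and /e/, so it spirantizes to the fricative [z]. /dibuxosfugetuotede/ → divuxosfugesuoseze.
Rule 4 (final vowel raising): /e/ is a mid vowel in word-final position, so it raises to [i]. /divuxosfugesuoseze/ → divuxosfugesuosezi.

divuxosfugesuosezi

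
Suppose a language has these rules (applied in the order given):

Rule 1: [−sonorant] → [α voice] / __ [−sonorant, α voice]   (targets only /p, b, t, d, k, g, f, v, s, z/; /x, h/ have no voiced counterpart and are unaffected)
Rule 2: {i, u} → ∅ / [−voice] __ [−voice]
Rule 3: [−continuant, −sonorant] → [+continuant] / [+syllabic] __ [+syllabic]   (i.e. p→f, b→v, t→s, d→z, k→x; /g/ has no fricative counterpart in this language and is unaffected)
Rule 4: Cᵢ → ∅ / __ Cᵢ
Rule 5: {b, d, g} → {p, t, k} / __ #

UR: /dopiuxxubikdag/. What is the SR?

dofiuxuvigdak

Rule 1 (regressive voicing assimilation): /k/ precedes the voiced obstruent /d/, so it voices to [g] by assimilation. /dopiuxxubikdag/ → dopiuxxubigdag.
Rule 2 (high vowel syncope): no segment meets the environment; /dopiuxxubigdag/ is unchanged.
Rule 3 (intervocalic spirantization): /p/ is a stop between vowels /o/ and /i/, so it spirantizes to the fricative [f]. /b/ is a stop between vowels /u/ and /i/, so it spirantizes to the fricative [v]. /dopiuxxubigdag/ → dofiuxxuvigdag.
Rule 4 (degemination): /xx/ is a geminate; the first /x/ deletes. /dofiuxxuvigdag/ → dofiuxuvigdag.
Rule 5 (final devoicing): /g/ is a voiced stop in word-final position, so it devoices to [k]. /dofiuxuvigdag/ → dofiuxuvigdak.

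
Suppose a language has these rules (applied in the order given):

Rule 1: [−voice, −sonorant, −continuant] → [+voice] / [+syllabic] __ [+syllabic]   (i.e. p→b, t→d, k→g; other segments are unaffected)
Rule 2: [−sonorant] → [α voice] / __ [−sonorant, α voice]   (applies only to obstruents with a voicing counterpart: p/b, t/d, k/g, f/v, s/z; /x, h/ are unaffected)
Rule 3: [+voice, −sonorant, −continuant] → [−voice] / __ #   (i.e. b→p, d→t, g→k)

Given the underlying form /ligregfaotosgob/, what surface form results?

ligrekfaodozgop

Rule 1 (intervocalic voicing): /t/ is a voiceless stop between vowels /o/ and /o/, so it voices to [d]. /ligregfaotosgob/ → ligregfaodosgob.
Rule 2 (regressive voicing assimilation): /g/ precedes the voiceless obstruent /f/, so it devoices to [k] by assimilation. /s/ precedes the voiced obstruent /g/, so it voices to [z] by assimilation. /ligregfaodosgob/ → ligrekfaodozgob.
Rule 3 (final devoicing): /b/ is a voiced stop in word-final position, so it devoices to [p]. /ligrekfaodozgob/ → ligrekfaodozgop.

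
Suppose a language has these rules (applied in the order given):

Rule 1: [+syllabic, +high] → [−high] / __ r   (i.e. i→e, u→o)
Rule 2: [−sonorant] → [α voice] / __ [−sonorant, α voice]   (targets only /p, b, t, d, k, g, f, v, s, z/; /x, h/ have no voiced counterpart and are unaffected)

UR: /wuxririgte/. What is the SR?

Rule 1 (pre-rhotic lowering): /i/ is a high vowel immediately before /r/, so it lowers to [e]. /wuxririgte/ → wuxrerigte.
Rule 2 (regressive voicing assimilation): /g/ precedes the voiceless obstruent /t/, so it devoices to [k] by assimilation. /wuxrerigte/ → wuxrerikte.

wuxrerikte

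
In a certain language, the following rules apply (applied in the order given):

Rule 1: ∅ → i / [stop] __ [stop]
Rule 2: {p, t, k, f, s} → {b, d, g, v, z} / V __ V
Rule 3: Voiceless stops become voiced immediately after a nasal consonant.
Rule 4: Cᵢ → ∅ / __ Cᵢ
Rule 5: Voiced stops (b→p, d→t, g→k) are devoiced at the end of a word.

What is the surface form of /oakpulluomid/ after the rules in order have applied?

Rule 1 (stop-cluster i-epenthesis): /k/ and /p/ form a stop–stop cluster, so [i] is inserted between them. /oakpulluomid/ → oakipulluomid.
Rule 2 (intervocalic voicing): /k/ is a voiceless obstruent between vowels /a/ and /i/, so it voices to [g]. /p/ is a voiceless obstruent between vowels /i/ and /u/, so it voices to [b]. /oakipulluomid/ → oagibulluomid.
Rule 3 (post-nasal voicing): no segment meets the environment; /oagibulluomid/ is unchanged.
Rule 4 (degemination): /ll/ is a geminate; the first /l/ deletes. /oagibulluomid/ → oagibuluomid.
Rule 5 (final devoicing): /d/ is a voiced stop in word-final position, so it devoices to [t]. /oagibuluomid/ → oagibuluomit.

oagibuluomit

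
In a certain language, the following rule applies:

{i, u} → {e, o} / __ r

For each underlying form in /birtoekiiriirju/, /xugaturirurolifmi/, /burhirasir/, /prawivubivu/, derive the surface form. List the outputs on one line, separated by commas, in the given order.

/birtoekiiriirju/: /i/ is a high vowel immediately before /r/, so it lowers to [e]. /i/ is a high vowel immediately before /r/, so it lowers to [e]. /i/ is a high vowel immediately before /r/, so it lowers to [e]. → [bertoekierierju].
/xugaturirurolifmi/: /u/ is a high vowel immediately before /r/, so it lowers to [o]. /i/ is a high vowel immediately before /r/, so it lowers to [e]. /u/ is a high vowel immediately before /r/, so it lowers to [o]. → [xugatorerorolifmi].
/burhirasir/: /u/ is a high vowel immediately before /r/, so it lowers to [o]. /i/ is a high vowel immediately before /r/, so it lowers to [e]. /i/ is a high vowel immediately before /r/, so it lowers to [e]. → [borheraser].
/prawivubivu/: the rule's environment is not met; surfaces unchanged as [prawivubivu].

bertoekierierju, xugatorerorolifmi, borheraser, prawivubivu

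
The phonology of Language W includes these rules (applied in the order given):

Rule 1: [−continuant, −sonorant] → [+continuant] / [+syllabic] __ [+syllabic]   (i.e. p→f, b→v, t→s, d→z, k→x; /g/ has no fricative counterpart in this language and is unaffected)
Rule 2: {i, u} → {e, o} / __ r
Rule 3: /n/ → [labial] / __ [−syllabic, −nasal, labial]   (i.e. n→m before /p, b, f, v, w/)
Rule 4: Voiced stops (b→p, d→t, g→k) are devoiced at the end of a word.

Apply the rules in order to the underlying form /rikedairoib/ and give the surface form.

rixezaeroip

Rule 1 (intervocalic spirantization): /k/ is a stop between vowels /i/ and /e/, so it spirantizes to the fricative [x]. /d/ is a stop between vowels /e/ and /a/, so it spirantizes to the fricative [z]. /rikedairoib/ → rixezairoib.
Rule 2 (pre-rhotic lowering): /i/ is a high vowel immediately before /r/, so it lowers to [e]. /rixezairoib/ → rixezaeroib.
Rule 3 (nasal place assimilation): no segment meets the environment; /rixezaeroib/ is unchanged.
Rule 4 (final devoicing): /b/ is a voiced stop in word-final position, so it devoices to [p]. /rixezaeroib/ → rixezaeroip.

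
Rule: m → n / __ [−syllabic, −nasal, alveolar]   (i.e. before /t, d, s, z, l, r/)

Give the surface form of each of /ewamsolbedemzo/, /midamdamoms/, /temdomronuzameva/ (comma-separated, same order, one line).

ewansolbedenzo, midandamons, tendonronuzameva

/ewamsolbedemzo/: /m/ precedes the alveolar consonant /s/, so it assimilates in place to [n]. /m/ precedes the alveolar consonant /z/, so it assimilates in place to [n]. → [ewansolbedenzo].
/midamdamoms/: /m/ precedes the alveolar consonant /d/, so it assimilates in place to [n]. /m/ precedes the alveolar consonant /s/, so it assimilates in place to [n]. → [midandamons].
/temdomronuzameva/: /m/ precedes the alveolar consonant /d/, so it assimilates in place to [n]. /m/ precedes the alveolar consonant /r/, so it assimilates in place to [n]. → [tendonronuzameva].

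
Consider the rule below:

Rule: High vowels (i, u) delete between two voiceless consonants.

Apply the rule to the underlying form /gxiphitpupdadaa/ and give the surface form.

gxphtppdadaa

/i/ is a high vowel flanked by voiceless consonants /x/ and /p/, so it deletes.
/i/ is a high vowel flanked by voiceless consonants /h/ and /t/, so it deletes.
/u/ is a high vowel flanked by voiceless consonants /p/ and /p/, so it deletes.
Surface form: [gxphtppdadaa].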